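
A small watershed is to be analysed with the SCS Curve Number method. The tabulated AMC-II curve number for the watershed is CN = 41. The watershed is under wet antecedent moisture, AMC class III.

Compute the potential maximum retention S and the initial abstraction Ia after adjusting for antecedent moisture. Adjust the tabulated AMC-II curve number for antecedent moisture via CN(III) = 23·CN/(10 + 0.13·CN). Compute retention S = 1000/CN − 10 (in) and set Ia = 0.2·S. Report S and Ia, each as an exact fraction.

CN(III) from CN(II)=41: (23·41)/(10 + 0.13·41) = 94300/1533 ≈ 61.513
Retention S: 1000/CN − 10 with CN=61.513 → S = 5900/943 ≈ 6.257 in
Ia = 0.2S: 0.2·6.257 = 1.251 in (exactly 1180/943)

S = 5900/943 in ≈ 6.257 in; Ia = 1180/943 in ≈ 1.251 in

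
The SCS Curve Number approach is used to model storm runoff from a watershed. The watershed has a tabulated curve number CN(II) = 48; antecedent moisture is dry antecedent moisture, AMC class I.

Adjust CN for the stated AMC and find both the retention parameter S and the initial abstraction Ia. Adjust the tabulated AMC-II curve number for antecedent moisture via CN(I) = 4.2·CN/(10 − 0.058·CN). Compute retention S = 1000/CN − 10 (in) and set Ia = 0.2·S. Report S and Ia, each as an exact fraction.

S = 1625/63 in ≈ 25.794 in; Ia = 325/63 in ≈ 5.159 in

CN(I) from CN(II)=48: (4.2·48)/(10 − 0.058·48) = 12600/451 ≈ 27.938
Max retention: S = 1000/(12600/451) − 10 = 1625/63 in (≈ 25.794 in)
Ia = 0.2·(1625/63) = 325/63 in ≈ 5.159 in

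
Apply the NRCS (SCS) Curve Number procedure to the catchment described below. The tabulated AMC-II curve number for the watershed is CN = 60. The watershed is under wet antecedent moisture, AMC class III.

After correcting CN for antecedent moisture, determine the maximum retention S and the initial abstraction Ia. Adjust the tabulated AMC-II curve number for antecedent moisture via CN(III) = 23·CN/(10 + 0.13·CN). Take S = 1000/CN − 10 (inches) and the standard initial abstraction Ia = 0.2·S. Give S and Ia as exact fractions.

S = 200/69 in ≈ 2.899 in; Ia = 40/69 in ≈ 0.580 in

Adjust CN=60 to AMC III: 23·60/(10 + 0.13·60) → 1380 ÷ (89/5) = 6900/89 ≈ 77.528
Max retention: S = 1000/(6900/89) − 10 = 200/69 in (≈ 2.899 in)
Ia = 0.2S: 0.2·2.899 = 0.580 in (exactly 40/69)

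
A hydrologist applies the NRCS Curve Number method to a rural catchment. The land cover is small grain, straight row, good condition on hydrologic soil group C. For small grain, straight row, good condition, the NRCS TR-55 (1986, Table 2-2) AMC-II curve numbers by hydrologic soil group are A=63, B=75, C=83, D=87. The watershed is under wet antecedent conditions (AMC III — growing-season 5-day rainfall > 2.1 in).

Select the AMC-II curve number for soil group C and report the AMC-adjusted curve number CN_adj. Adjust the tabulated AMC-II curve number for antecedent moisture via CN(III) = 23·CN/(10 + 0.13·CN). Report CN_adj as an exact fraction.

NRCS table: small grain, straight row, good condition, soil group C → CN(II) = 83
Adjust CN=83 to AMC III: 23·83/(10 + 0.13·83) → 1909 ÷ (2079/100) = 190900/2079 ≈ 91.823

CN_adj = 190900/2079 ≈ 91.823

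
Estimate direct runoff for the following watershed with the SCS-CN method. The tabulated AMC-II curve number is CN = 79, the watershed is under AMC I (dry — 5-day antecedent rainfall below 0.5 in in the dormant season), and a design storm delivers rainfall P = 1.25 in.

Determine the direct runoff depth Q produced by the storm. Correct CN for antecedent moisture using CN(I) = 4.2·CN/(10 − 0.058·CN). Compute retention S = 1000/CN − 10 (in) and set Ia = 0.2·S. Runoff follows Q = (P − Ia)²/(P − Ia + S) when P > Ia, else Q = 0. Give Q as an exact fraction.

Dry (AMC I): CN(I) = 4.2·79/(10 − 0.058·79) = (1659/5)/(2709/500) = 7900/129 ≈ 61.240
Retention S: 1000/CN − 10 with CN=61.240 → S = 500/79 ≈ 6.329 in
Initial abstraction Ia = S/5 = (500/79)/5 = 100/79 ≈ 1.266 in
P = 1.250 ≤ Ia = 1.266 in: entire storm abstracted, Q = 0.

Q = 0 in ≈ 0.000 in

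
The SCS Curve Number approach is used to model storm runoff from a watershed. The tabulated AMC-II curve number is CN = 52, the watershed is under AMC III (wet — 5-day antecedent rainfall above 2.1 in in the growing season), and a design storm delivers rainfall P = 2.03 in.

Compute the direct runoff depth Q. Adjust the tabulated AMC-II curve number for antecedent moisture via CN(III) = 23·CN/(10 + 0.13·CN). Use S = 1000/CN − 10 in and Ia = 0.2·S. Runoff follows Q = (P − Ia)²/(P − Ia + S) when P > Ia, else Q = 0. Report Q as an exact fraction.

Wet (AMC III): CN(III) = 23·52/(10 + 0.13·52) = 1196/(419/25) = 29900/419 ≈ 71.360
Max retention: S = 1000/(29900/419) − 10 = 1200/299 in (≈ 4.013 in)
Ia = 0.2·(1200/299) = 240/299 in ≈ 0.803 in
Since P=2.030 > Ia=0.803: effective rainfall P−Ia = 36697/29900 in
Q = (36697/29900)²/((36697/29900) + 1200/299) = (1346669809/894010000)/(156697/29900) = 1346669809/4685240300 in ≈ 0.287 in

Q = 1346669809/4685240300 in ≈ 0.287 in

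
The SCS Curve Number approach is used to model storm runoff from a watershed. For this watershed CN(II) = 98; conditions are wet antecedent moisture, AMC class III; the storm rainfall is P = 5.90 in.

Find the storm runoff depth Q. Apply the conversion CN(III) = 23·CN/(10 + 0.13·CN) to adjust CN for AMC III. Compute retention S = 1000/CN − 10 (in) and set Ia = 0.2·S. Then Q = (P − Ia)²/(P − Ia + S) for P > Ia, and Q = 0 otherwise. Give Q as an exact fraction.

CN(III) from CN(II)=98: (23·98)/(10 + 0.13·98) = 112700/1137 ≈ 99.120
S = 1000/(112700/1137) − 10 = 100/1127 in ≈ 0.089 in
Ia = 0.2S: 0.2·0.089 = 0.018 in (exactly 20/1127)
Since P=5.900 > Ia=0.018: effective rainfall P−Ia = 66293/11270 in
Runoff Q = (P−Ia)²/(P−Ia+S) = (5.882)²/(5.882+0.089) = 4394761849/758392110 ≈ 5.795 in

Q = 4394761849/758392110 in ≈ 5.795 in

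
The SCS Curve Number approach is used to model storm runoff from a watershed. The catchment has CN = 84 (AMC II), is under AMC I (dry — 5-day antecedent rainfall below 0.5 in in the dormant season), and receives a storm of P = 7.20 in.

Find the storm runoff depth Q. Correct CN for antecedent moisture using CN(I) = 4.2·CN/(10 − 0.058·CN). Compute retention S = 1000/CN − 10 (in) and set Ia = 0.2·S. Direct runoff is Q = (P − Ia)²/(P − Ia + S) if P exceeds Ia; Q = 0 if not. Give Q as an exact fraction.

Q = 48135844/13161645 in ≈ 3.657 in

CN(I) from CN(II)=84: (4.2·84)/(10 − 0.058·84) = 44100/641 ≈ 68.799
S = 1000/(44100/641) − 10 = 2000/441 in ≈ 4.535 in
Ia = 0.2S: 0.2·4.535 = 0.907 in (exactly 400/441)
Since P=7.200 > Ia=0.907: effective rainfall P−Ia = 13876/2205 in
Runoff Q = (P−Ia)²/(P−Ia+S) = (6.293)²/(6.293+4.535) = 48135844/13161645 ≈ 3.657 in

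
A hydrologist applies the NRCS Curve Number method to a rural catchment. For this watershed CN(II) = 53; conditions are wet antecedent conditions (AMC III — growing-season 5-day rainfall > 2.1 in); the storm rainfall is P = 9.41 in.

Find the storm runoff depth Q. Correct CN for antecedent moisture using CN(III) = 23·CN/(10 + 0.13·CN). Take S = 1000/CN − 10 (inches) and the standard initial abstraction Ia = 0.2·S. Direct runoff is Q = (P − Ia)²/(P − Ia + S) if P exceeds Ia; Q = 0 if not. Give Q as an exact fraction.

Q = 1108975380241/185663330100 in ≈ 5.973 in

CN(III) from CN(II)=53: (23·53)/(10 + 0.13·53) = 121900/1689 ≈ 72.173
S = 1000/(121900/1689) − 10 = 4700/1219 in ≈ 3.856 in
Initial abstraction Ia = S/5 = (4700/1219)/5 = 940/1219 ≈ 0.771 in
Excess rainfall: 9.410 − 0.771 = 8.639 in; P > Ia so Q > 0
Runoff Q = (P−Ia)²/(P−Ia+S) = (8.639)²/(8.639+3.856) = 1108975380241/185663330100 ≈ 5.973 in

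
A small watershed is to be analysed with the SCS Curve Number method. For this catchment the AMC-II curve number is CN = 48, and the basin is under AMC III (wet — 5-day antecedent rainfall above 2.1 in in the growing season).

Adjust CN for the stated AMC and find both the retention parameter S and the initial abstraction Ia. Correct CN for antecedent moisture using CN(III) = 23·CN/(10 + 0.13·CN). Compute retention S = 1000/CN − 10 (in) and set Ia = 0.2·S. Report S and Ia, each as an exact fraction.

CN(III) from CN(II)=48: (23·48)/(10 + 0.13·48) = 13800/203 ≈ 67.980
S = 1000/(13800/203) − 10 = 325/69 in ≈ 4.710 in
Ia = 0.2·(325/69) = 65/69 in ≈ 0.942 in

S = 325/69 in ≈ 4.710 in; Ia = 65/69 in ≈ 0.942 in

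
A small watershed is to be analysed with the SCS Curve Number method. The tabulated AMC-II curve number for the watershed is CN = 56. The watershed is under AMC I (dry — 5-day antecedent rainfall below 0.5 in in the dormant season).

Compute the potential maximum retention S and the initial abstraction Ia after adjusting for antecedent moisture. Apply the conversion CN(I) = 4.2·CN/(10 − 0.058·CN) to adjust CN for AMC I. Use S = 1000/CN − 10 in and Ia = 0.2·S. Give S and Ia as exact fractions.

Adjust CN=56 to AMC I: 4.2·56/(10 − 0.058·56) → (1176/5) ÷ (844/125) = 7350/211 ≈ 34.834
Max retention: S = 1000/(7350/211) − 10 = 2750/147 in (≈ 18.707 in)
Ia = 0.2S: 0.2·18.707 = 3.741 in (exactly 550/147)

S = 2750/147 in ≈ 18.707 in; Ia = 550/147 in ≈ 3.741 in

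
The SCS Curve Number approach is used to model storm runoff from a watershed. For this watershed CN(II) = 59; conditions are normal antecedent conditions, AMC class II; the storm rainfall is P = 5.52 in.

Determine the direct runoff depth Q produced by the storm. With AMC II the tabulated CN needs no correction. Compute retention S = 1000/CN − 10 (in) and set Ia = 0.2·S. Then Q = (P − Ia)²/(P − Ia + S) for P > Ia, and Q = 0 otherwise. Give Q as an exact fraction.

CN(II) = 59; AMC II needs no correction.
Retention S: 1000/CN − 10 with CN=59.000 → S = 410/59 ≈ 6.949 in
Initial abstraction Ia = S/5 = (410/59)/5 = 82/59 ≈ 1.390 in
Since P=5.520 > Ia=1.390: effective rainfall P−Ia = 6092/1475 in
Q: (6092/1475)² ÷ (16342/1475) = 18556232/12052225 in (≈ 1.540 in)

Q = 18556232/12052225 in ≈ 1.540 in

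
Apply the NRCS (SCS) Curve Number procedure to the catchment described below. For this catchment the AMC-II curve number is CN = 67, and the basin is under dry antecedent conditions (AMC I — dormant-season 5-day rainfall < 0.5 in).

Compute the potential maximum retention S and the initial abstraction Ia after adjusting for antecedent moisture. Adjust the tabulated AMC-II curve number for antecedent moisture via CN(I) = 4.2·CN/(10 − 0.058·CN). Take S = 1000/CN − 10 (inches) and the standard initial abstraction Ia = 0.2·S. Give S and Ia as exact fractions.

S = 5500/469 in ≈ 11.727 in; Ia = 1100/469 in ≈ 2.345 in

Dry (AMC I): CN(I) = 4.2·67/(10 − 0.058·67) = (1407/5)/(3057/500) = 46900/1019 ≈ 46.026
S = 1000/(46900/1019) − 10 = 5500/469 in ≈ 11.727 in
Ia = 0.2·(5500/469) = 1100/469 in ≈ 2.345 in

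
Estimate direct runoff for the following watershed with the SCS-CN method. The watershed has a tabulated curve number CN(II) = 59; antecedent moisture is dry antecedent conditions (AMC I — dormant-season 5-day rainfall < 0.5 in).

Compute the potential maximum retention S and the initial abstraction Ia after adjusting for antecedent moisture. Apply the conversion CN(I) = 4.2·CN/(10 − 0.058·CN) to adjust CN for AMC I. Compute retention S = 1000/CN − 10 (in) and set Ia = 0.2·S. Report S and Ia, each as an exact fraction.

Adjust CN=59 to AMC I: 4.2·59/(10 − 0.058·59) → (1239/5) ÷ (3289/500) = 123900/3289 ≈ 37.671
Max retention: S = 1000/(123900/3289) − 10 = 20500/1239 in (≈ 16.546 in)
Initial abstraction Ia = S/5 = (20500/1239)/5 = 4100/1239 ≈ 3.309 in

S = 20500/1239 in ≈ 16.546 in; Ia = 4100/1239 in ≈ 3.309 in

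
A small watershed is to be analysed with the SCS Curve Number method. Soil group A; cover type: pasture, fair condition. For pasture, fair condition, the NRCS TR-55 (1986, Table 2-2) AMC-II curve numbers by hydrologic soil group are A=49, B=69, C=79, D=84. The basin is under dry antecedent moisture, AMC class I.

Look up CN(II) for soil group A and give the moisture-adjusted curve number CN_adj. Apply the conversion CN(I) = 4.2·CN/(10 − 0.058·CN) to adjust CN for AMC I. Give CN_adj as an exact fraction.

CN_adj = 34300/1193 ≈ 28.751

NRCS table: pasture, fair condition, soil group A → CN(II) = 49
CN(I) from CN(II)=49: (4.2·49)/(10 − 0.058·49) = 34300/1193 ≈ 28.751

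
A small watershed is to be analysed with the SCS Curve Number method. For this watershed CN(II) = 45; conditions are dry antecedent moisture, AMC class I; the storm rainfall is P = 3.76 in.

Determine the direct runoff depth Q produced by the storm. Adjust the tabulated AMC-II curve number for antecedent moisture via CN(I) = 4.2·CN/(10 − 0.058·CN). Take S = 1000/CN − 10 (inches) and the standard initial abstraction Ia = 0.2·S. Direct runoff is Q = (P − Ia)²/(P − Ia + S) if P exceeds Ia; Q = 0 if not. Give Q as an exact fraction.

CN(I) from CN(II)=45: (4.2·45)/(10 − 0.058·45) = 18900/739 ≈ 25.575
Max retention: S = 1000/(18900/739) − 10 = 5500/189 in (≈ 29.101 in)
Ia = 0.2S: 0.2·29.101 = 5.820 in (exactly 1100/189)
P = 3.760 ≤ Ia = 5.820 in: entire storm abstracted, Q = 0.

Q = 0 in ≈ 0.000 in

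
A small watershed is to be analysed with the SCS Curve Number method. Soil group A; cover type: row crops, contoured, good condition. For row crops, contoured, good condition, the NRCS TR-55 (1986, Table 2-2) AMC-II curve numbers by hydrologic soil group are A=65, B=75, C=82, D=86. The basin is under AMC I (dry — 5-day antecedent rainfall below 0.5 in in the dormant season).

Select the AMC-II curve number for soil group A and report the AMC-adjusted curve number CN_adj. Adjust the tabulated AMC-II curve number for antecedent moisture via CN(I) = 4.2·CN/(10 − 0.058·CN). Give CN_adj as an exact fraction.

CN_adj = 3900/89 ≈ 43.820

NRCS table: row crops, contoured, good condition, soil group A → CN(II) = 65
CN(I) from CN(II)=65: (4.2·65)/(10 − 0.058·65) = 3900/89 ≈ 43.820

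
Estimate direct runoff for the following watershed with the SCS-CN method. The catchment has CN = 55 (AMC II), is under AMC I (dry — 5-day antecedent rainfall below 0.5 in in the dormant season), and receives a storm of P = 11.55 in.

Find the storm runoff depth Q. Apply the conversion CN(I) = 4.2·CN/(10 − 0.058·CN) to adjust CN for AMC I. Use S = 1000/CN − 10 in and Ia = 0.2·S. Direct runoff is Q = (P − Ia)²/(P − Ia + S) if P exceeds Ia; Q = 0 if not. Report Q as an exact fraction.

Q = 15437041/7150220 in ≈ 2.159 in

CN(I) from CN(II)=55: (4.2·55)/(10 − 0.058·55) = 7700/227 ≈ 33.921
Retention S: 1000/CN − 10 with CN=33.921 → S = 1500/77 ≈ 19.481 in
Ia = 0.2S: 0.2·19.481 = 3.896 in (exactly 300/77)
Excess rainfall: 11.550 − 3.896 = 7.654 in; P > Ia so Q > 0
Q = (11787/1540)²/((11787/1540) + 1500/77) = (138933369/2371600)/(41787/1540) = 15437041/7150220 in ≈ 2.159 in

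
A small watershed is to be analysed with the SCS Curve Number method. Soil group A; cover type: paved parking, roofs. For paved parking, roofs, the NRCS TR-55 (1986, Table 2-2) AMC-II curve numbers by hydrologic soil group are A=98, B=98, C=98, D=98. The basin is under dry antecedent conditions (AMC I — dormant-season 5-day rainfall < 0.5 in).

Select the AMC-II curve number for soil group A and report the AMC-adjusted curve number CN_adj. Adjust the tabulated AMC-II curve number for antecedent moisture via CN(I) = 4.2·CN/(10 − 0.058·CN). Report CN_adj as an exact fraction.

CN_adj = 102900/1079 ≈ 95.366

NRCS table: paved parking, roofs, soil group A → CN(II) = 98
Dry (AMC I): CN(I) = 4.2·98/(10 − 0.058·98) = (2058/5)/(1079/250) = 102900/1079 ≈ 95.366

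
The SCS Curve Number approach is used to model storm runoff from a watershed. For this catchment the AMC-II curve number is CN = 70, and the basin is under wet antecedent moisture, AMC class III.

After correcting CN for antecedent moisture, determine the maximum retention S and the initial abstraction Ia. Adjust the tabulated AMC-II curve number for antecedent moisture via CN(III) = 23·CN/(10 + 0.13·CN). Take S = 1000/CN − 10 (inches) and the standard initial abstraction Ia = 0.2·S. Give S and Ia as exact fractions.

S = 300/161 in ≈ 1.863 in; Ia = 60/161 in ≈ 0.373 in

Adjust CN=70 to AMC III: 23·70/(10 + 0.13·70) → 1610 ÷ (191/10) = 16100/191 ≈ 84.293
S = 1000/(16100/191) − 10 = 300/161 in ≈ 1.863 in
Ia = 0.2S: 0.2·1.863 = 0.373 in (exactly 60/161)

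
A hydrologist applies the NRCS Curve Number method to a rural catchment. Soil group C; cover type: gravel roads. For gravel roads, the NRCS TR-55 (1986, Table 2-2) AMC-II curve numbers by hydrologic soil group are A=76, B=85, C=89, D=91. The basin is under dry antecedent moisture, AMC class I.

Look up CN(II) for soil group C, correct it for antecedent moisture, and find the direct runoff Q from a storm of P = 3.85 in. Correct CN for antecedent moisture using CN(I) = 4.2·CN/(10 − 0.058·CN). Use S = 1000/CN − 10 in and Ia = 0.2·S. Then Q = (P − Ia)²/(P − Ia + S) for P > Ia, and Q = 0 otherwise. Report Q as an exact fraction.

Q = 1351161779/788082540 in ≈ 1.714 in

NRCS table: gravel roads, soil group C → CN(II) = 89
CN(I) from CN(II)=89: (4.2·89)/(10 − 0.058·89) = 186900/2419 ≈ 77.263
S = 1000/(186900/2419) − 10 = 5500/1869 in ≈ 2.943 in
Ia = 0.2·(5500/1869) = 1100/1869 in ≈ 0.589 in
Since P=3.850 > Ia=0.589: effective rainfall P−Ia = 121913/37380 in
Runoff Q = (P−Ia)²/(P−Ia+S) = (3.261)²/(3.261+2.943) = 1351161779/788082540 ≈ 1.714 in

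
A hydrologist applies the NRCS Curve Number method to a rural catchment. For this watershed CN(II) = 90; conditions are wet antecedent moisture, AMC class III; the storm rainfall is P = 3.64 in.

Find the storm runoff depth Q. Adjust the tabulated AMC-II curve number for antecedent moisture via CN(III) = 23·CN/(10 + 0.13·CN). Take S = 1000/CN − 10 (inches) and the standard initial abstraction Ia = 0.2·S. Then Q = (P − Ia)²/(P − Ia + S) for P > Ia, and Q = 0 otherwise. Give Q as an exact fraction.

Q = 336245569/107831475 in ≈ 3.118 in

CN(III) from CN(II)=90: (23·90)/(10 + 0.13·90) = 20700/217 ≈ 95.392
S = 1000/(20700/217) − 10 = 100/207 in ≈ 0.483 in
Ia = 0.2·(100/207) = 20/207 in ≈ 0.097 in
P − Ia = 3.640 − 0.097 = 18337/5175 ≈ 3.543 in (> 0, runoff occurs)
Q = (18337/5175)²/((18337/5175) + 100/207) = (336245569/26780625)/(20837/5175) = 336245569/107831475 in ≈ 3.118 in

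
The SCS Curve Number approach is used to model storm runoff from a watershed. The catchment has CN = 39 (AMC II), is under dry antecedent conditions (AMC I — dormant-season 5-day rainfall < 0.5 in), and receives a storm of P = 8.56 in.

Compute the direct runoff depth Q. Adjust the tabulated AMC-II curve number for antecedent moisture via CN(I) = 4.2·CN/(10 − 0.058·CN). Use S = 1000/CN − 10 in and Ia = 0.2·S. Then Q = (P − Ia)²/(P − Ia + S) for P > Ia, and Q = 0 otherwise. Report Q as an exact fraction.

Q = 259145378/8039160675 in ≈ 0.032 in

Adjust CN=39 to AMC I: 4.2·39/(10 − 0.058·39) → (819/5) ÷ (3869/500) = 81900/3869 ≈ 21.168
Max retention: S = 1000/(81900/3869) − 10 = 30500/819 in (≈ 37.241 in)
Ia = 0.2S: 0.2·37.241 = 7.448 in (exactly 6100/819)
Since P=8.560 > Ia=7.448: effective rainfall P−Ia = 22766/20475 in
Runoff Q = (P−Ia)²/(P−Ia+S) = (1.112)²/(1.112+37.241) = 259145378/8039160675 ≈ 0.032 in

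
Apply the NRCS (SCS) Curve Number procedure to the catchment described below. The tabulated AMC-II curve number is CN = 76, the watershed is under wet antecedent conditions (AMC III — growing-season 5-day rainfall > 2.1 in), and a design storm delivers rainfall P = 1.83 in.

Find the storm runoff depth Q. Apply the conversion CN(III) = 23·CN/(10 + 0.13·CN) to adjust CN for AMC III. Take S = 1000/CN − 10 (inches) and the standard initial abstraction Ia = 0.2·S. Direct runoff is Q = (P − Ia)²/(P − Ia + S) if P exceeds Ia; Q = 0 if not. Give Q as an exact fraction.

Q = 513339649/621370300 in ≈ 0.826 in

Wet (AMC III): CN(III) = 23·76/(10 + 0.13·76) = 1748/(497/25) = 43700/497 ≈ 87.928
Retention S: 1000/CN − 10 with CN=87.928 → S = 600/437 ≈ 1.373 in
Initial abstraction Ia = S/5 = (600/437)/5 = 120/437 ≈ 0.275 in
Since P=1.830 > Ia=0.275: effective rainfall P−Ia = 67971/43700 in
Q = (67971/43700)²/((67971/43700) + 600/437) = (4620056841/1909690000)/(127971/43700) = 513339649/621370300 in ≈ 0.826 in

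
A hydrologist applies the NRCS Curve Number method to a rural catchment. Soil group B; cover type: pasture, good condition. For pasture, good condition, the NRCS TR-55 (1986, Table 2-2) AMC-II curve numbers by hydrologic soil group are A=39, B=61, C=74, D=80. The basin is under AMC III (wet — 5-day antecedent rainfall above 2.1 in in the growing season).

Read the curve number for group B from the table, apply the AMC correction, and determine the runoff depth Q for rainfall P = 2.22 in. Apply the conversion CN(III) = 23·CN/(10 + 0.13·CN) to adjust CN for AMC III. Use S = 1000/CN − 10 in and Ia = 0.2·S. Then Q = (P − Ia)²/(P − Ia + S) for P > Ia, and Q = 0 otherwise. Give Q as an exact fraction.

NRCS table: pasture, good condition, soil group B → CN(II) = 61
CN(III) from CN(II)=61: (23·61)/(10 + 0.13·61) = 140300/1793 ≈ 78.249
Max retention: S = 1000/(140300/1793) − 10 = 3900/1403 in (≈ 2.780 in)
Ia = 0.2·(3900/1403) = 780/1403 in ≈ 0.556 in
Since P=2.220 > Ia=0.556: effective rainfall P−Ia = 116733/70150 in
Q: (116733/70150)² ÷ (311733/70150) = 1514065921/2429785550 in (≈ 0.623 in)

Q = 1514065921/2429785550 in ≈ 0.623 in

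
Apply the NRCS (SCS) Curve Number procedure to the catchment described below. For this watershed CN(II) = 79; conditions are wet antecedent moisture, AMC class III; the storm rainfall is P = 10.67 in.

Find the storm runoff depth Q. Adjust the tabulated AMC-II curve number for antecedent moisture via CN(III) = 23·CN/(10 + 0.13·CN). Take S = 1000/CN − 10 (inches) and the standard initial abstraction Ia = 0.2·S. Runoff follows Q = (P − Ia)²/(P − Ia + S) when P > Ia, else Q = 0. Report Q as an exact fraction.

Q = 3597618834121/382794476300 in ≈ 9.398 in

Adjust CN=79 to AMC III: 23·79/(10 + 0.13·79) → 1817 ÷ (2027/100) = 181700/2027 ≈ 89.640
S = 1000/(181700/2027) − 10 = 2100/1817 in ≈ 1.156 in
Ia = 0.2S: 0.2·1.156 = 0.231 in (exactly 420/1817)
P − Ia = 10.670 − 0.231 = 1896739/181700 ≈ 10.439 in (> 0, runoff occurs)
Runoff Q = (P−Ia)²/(P−Ia+S) = (10.439)²/(10.439+1.156) = 3597618834121/382794476300 ≈ 9.398 in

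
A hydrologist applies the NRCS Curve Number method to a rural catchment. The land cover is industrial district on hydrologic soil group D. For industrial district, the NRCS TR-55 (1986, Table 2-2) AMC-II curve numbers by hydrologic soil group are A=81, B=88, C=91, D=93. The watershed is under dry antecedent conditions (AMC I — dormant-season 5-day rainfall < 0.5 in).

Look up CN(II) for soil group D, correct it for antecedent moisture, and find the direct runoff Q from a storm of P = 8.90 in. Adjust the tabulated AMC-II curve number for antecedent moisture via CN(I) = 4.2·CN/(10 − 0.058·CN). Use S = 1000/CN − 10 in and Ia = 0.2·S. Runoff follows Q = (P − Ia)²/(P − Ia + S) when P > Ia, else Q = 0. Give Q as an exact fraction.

Q = 567916561/80438490 in ≈ 7.060 in

NRCS table: industrial district, soil group D → CN(II) = 93
Adjust CN=93 to AMC I: 4.2·93/(10 − 0.058·93) → (1953/5) ÷ (2303/500) = 27900/329 ≈ 84.802
Max retention: S = 1000/(27900/329) − 10 = 500/279 in (≈ 1.792 in)
Initial abstraction Ia = S/5 = (500/279)/5 = 100/279 ≈ 0.358 in
Excess rainfall: 8.900 − 0.358 = 8.542 in; P > Ia so Q > 0
Runoff Q = (P−Ia)²/(P−Ia+S) = (8.542)²/(8.542+1.792) = 567916561/80438490 ≈ 7.060 in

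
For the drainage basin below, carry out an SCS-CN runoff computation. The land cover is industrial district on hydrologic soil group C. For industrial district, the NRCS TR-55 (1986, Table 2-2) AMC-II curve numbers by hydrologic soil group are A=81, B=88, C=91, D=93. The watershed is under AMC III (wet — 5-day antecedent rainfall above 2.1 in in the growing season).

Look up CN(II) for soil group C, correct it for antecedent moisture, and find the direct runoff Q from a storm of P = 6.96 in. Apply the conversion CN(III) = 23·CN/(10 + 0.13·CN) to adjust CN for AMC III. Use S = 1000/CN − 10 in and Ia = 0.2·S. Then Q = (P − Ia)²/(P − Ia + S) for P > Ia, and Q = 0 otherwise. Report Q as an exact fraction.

NRCS table: industrial district, soil group C → CN(II) = 91
Adjust CN=91 to AMC III: 23·91/(10 + 0.13·91) → 2093 ÷ (2183/100) = 209300/2183 ≈ 95.877
Retention S: 1000/CN − 10 with CN=95.877 → S = 900/2093 ≈ 0.430 in
Initial abstraction Ia = S/5 = (900/2093)/5 = 180/2093 ≈ 0.086 in
Since P=6.960 > Ia=0.086: effective rainfall P−Ia = 359682/52325 in
Q = (359682/52325)²/((359682/52325) + 900/2093) = (129371141124/2737905625)/(382182/52325) = 21561856854/3332945525 in ≈ 6.469 in

Q = 21561856854/3332945525 in ≈ 6.469 in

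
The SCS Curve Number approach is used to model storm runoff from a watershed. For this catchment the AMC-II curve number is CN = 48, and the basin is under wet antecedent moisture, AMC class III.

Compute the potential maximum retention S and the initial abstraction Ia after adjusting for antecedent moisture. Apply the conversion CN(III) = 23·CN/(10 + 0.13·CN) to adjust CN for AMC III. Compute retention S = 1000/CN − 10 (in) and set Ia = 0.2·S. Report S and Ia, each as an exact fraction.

CN(III) from CN(II)=48: (23·48)/(10 + 0.13·48) = 13800/203 ≈ 67.980
Retention S: 1000/CN − 10 with CN=67.980 → S = 325/69 ≈ 4.710 in
Ia = 0.2·(325/69) = 65/69 in ≈ 0.942 in

S = 325/69 in ≈ 4.710 in; Ia = 65/69 in ≈ 0.942 in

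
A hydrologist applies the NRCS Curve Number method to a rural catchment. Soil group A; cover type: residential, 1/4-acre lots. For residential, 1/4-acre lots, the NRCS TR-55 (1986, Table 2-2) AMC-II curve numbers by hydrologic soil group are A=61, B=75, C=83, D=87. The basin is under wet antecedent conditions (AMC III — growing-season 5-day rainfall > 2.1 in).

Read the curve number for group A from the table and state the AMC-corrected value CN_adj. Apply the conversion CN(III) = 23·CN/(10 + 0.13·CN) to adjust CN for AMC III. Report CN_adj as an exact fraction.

CN_adj = 140300/1793 ≈ 78.249

NRCS table: residential, 1/4-acre lots, soil group A → CN(II) = 61
Adjust CN=61 to AMC III: 23·61/(10 + 0.13·61) → 1403 ÷ (1793/100) = 140300/1793 ≈ 78.249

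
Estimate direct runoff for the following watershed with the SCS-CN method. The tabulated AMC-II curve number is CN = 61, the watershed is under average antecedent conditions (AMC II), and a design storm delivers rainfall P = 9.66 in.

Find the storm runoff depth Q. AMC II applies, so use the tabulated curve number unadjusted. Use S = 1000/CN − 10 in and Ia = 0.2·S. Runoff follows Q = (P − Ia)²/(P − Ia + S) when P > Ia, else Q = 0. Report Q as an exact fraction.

Q = 72607441/15271350 in ≈ 4.754 in

Average conditions: CN = 61 (no AMC adjustment).
Max retention: S = 1000/61 − 10 = 390/61 in (≈ 6.393 in)
Initial abstraction Ia = S/5 = (390/61)/5 = 78/61 ≈ 1.279 in
Since P=9.660 > Ia=1.279: effective rainfall P−Ia = 25563/3050 in
Q = (25563/3050)²/((25563/3050) + 390/61) = (653466969/9302500)/(45063/3050) = 72607441/15271350 in ≈ 4.754 in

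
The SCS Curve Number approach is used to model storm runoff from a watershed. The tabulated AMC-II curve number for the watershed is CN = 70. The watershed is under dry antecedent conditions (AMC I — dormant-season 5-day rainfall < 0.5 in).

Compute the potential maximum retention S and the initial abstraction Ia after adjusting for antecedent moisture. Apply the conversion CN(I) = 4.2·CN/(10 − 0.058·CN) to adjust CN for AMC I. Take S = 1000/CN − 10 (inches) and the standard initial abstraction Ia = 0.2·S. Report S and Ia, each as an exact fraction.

Adjust CN=70 to AMC I: 4.2·70/(10 − 0.058·70) → 294 ÷ (297/50) = 4900/99 ≈ 49.495
Max retention: S = 1000/(4900/99) − 10 = 500/49 in (≈ 10.204 in)
Ia = 0.2·(500/49) = 100/49 in ≈ 2.041 in

S = 500/49 in ≈ 10.204 in; Ia = 100/49 in ≈ 2.041 in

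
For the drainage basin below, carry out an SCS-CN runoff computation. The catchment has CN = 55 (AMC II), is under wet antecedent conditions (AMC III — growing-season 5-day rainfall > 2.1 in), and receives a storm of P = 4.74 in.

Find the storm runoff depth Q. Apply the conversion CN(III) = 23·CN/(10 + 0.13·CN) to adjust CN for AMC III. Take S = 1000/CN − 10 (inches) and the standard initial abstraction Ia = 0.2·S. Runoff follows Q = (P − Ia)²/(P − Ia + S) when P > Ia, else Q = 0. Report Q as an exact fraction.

Wet (AMC III): CN(III) = 23·55/(10 + 0.13·55) = 1265/(343/20) = 25300/343 ≈ 73.761
S = 1000/(25300/343) − 10 = 900/253 in ≈ 3.557 in
Initial abstraction Ia = S/5 = (900/253)/5 = 180/253 ≈ 0.711 in
Excess rainfall: 4.740 − 0.711 = 4.029 in; P > Ia so Q > 0
Runoff Q = (P−Ia)²/(P−Ia+S) = (4.029)²/(4.029+3.557) = 865674507/404635550 ≈ 2.139 in

Q = 865674507/404635550 in ≈ 2.139 in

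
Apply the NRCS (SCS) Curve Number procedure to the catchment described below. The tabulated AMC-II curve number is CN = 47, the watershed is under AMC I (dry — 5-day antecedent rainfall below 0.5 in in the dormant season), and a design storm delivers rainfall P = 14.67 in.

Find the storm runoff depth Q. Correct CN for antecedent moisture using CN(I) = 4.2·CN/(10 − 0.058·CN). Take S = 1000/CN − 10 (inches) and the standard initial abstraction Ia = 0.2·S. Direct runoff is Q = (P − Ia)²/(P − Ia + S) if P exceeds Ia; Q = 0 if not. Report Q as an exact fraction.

Adjust CN=47 to AMC I: 4.2·47/(10 − 0.058·47) → (987/5) ÷ (3637/500) = 98700/3637 ≈ 27.138
S = 1000/(98700/3637) − 10 = 26500/987 in ≈ 26.849 in
Ia = 0.2S: 0.2·26.849 = 5.370 in (exactly 5300/987)
Since P=14.670 > Ia=5.370: effective rainfall P−Ia = 917929/98700 in
Q = (917929/98700)²/((917929/98700) + 26500/987) = (842593649041/9741690000)/(3567929/98700) = 842593649041/352154592300 in ≈ 2.393 in

Q = 842593649041/352154592300 in ≈ 2.393 in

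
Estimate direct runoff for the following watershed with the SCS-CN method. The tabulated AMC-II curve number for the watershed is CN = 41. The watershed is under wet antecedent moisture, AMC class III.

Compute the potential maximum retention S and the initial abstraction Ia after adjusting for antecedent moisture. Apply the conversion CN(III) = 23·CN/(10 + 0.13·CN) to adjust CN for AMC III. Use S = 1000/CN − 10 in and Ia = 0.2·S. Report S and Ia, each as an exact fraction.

S = 5900/943 in ≈ 6.257 in; Ia = 1180/943 in ≈ 1.251 in

Wet (AMC III): CN(III) = 23·41/(10 + 0.13·41) = 943/(1533/100) = 94300/1533 ≈ 61.513
Max retention: S = 1000/(94300/1533) − 10 = 5900/943 in (≈ 6.257 in)
Ia = 0.2·(5900/943) = 1180/943 in ≈ 1.251 in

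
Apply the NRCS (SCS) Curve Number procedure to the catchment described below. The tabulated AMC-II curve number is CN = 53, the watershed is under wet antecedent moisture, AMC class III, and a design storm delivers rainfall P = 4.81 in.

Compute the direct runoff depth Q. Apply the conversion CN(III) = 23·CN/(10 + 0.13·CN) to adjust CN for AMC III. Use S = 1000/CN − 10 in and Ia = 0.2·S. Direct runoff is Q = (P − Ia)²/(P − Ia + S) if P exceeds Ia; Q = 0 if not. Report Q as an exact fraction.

Q = 242397690921/117309124100 in ≈ 2.066 in

Wet (AMC III): CN(III) = 23·53/(10 + 0.13·53) = 1219/(1689/100) = 121900/1689 ≈ 72.173
Retention S: 1000/CN − 10 with CN=72.173 → S = 4700/1219 ≈ 3.856 in
Ia = 0.2·(4700/1219) = 940/1219 in ≈ 0.771 in
Excess rainfall: 4.810 − 0.771 = 4.039 in; P > Ia so Q > 0
Q: (492339/121900)² ÷ (962339/121900) = 242397690921/117309124100 in (≈ 2.066 in)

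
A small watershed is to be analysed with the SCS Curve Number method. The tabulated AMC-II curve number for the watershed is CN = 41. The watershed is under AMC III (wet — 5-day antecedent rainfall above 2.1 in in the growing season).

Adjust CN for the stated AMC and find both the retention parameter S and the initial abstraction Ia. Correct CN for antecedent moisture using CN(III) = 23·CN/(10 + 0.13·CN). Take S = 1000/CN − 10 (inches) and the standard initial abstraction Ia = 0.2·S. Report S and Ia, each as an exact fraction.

Wet (AMC III): CN(III) = 23·41/(10 + 0.13·41) = 943/(1533/100) = 94300/1533 ≈ 61.513
Retention S: 1000/CN − 10 with CN=61.513 → S = 5900/943 ≈ 6.257 in
Initial abstraction Ia = S/5 = (5900/943)/5 = 1180/943 ≈ 1.251 in

S = 5900/943 in ≈ 6.257 in; Ia = 1180/943 in ≈ 1.251 in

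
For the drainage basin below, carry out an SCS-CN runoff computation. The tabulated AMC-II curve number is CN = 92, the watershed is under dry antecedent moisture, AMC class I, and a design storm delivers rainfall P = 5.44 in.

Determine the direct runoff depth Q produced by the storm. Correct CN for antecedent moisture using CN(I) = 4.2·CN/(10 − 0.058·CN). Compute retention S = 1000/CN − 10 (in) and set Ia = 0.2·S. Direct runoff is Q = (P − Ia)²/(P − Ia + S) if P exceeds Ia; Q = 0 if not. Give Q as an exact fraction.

Adjust CN=92 to AMC I: 4.2·92/(10 − 0.058·92) → (1932/5) ÷ (583/125) = 48300/583 ≈ 82.847
S = 1000/(48300/583) − 10 = 1000/483 in ≈ 2.070 in
Ia = 0.2·(1000/483) = 200/483 in ≈ 0.414 in
P − Ia = 5.440 − 0.414 = 60688/12075 ≈ 5.026 in (> 0, runoff occurs)
Q = (60688/12075)²/((60688/12075) + 1000/483) = (3683033344/145805625)/(85688/12075) = 460379168/129335325 in ≈ 3.560 in

Q = 460379168/129335325 in ≈ 3.560 in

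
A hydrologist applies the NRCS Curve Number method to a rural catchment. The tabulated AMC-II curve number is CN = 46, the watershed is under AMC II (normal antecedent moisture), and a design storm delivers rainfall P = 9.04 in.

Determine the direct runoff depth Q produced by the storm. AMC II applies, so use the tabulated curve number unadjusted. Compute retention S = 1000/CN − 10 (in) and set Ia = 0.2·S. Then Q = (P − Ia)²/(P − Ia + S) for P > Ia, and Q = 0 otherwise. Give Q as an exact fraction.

Q = 7403552/3046925 in ≈ 2.430 in

CN(II) = 46; AMC II needs no correction.
Max retention: S = 1000/46 − 10 = 270/23 in (≈ 11.739 in)
Initial abstraction Ia = S/5 = (270/23)/5 = 54/23 ≈ 2.348 in
Excess rainfall: 9.040 − 2.348 = 6.692 in; P > Ia so Q > 0
Q: (3848/575)² ÷ (10598/575) = 7403552/3046925 in (≈ 2.430 in)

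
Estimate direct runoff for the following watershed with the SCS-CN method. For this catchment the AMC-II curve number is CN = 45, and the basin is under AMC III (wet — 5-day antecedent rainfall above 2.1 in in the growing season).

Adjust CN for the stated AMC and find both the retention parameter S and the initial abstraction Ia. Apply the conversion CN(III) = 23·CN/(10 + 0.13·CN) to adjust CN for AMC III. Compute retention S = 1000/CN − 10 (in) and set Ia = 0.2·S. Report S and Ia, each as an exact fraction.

Adjust CN=45 to AMC III: 23·45/(10 + 0.13·45) → 1035 ÷ (317/20) = 20700/317 ≈ 65.300
Retention S: 1000/CN − 10 with CN=65.300 → S = 1100/207 ≈ 5.314 in
Ia = 0.2S: 0.2·5.314 = 1.063 in (exactly 220/207)

S = 1100/207 in ≈ 5.314 in; Ia = 220/207 in ≈ 1.063 in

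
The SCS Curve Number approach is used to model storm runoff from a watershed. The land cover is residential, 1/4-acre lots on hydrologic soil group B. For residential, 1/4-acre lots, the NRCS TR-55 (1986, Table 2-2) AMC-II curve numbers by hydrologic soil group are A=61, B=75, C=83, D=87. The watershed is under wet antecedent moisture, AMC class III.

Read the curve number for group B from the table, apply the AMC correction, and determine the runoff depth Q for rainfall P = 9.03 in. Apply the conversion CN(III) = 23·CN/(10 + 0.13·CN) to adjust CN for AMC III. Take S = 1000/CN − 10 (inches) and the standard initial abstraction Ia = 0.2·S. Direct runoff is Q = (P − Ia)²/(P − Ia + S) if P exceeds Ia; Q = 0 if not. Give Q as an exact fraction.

Q = 3636934249/485118300 in ≈ 7.497 in

NRCS table: residential, 1/4-acre lots, soil group B → CN(II) = 75
CN(III) from CN(II)=75: (23·75)/(10 + 0.13·75) = 6900/79 ≈ 87.342
Max retention: S = 1000/(6900/79) − 10 = 100/69 in (≈ 1.449 in)
Ia = 0.2S: 0.2·1.449 = 0.290 in (exactly 20/69)
Since P=9.030 > Ia=0.290: effective rainfall P−Ia = 60307/6900 in
Runoff Q = (P−Ia)²/(P−Ia+S) = (8.740)²/(8.740+1.449) = 3636934249/485118300 ≈ 7.497 in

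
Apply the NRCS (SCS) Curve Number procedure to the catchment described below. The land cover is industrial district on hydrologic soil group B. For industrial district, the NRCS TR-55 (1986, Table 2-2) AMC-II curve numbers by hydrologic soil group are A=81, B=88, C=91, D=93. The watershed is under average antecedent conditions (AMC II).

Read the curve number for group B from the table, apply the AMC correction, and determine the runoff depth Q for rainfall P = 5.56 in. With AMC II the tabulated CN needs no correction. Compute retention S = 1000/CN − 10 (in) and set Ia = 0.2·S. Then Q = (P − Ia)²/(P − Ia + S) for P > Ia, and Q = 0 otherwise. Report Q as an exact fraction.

NRCS table: industrial district, soil group B → CN(II) = 88
Average conditions: CN = 88 (no AMC adjustment).
S = 1000/88 − 10 = 15/11 in ≈ 1.364 in
Ia = 0.2S: 0.2·1.364 = 0.273 in (exactly 3/11)
Since P=5.560 > Ia=0.273: effective rainfall P−Ia = 1454/275 in
Q = (1454/275)²/((1454/275) + 15/11) = (2114116/75625)/(1829/275) = 2114116/502975 in ≈ 4.203 in

Q = 2114116/502975 in ≈ 4.203 in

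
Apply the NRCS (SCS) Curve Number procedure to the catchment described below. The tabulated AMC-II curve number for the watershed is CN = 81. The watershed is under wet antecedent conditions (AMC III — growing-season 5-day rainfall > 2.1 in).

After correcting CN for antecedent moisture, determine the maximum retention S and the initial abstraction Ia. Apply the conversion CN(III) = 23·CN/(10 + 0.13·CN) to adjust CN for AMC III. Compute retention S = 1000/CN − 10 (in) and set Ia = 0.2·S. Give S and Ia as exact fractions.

Adjust CN=81 to AMC III: 23·81/(10 + 0.13·81) → 1863 ÷ (2053/100) = 186300/2053 ≈ 90.745
Max retention: S = 1000/(186300/2053) − 10 = 1900/1863 in (≈ 1.020 in)
Ia = 0.2·(1900/1863) = 380/1863 in ≈ 0.204 in

S = 1900/1863 in ≈ 1.020 in; Ia = 380/1863 in ≈ 0.204 in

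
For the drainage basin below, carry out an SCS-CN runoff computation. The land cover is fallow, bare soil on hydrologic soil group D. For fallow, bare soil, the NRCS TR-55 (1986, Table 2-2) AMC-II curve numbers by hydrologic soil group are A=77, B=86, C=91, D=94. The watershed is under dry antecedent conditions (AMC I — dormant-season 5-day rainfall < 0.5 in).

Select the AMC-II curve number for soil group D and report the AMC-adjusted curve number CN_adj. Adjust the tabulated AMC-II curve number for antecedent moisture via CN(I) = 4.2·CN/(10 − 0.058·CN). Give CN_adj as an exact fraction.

NRCS table: fallow, bare soil, soil group D → CN(II) = 94
Dry (AMC I): CN(I) = 4.2·94/(10 − 0.058·94) = (1974/5)/(1137/250) = 32900/379 ≈ 86.807

CN_adj = 32900/379 ≈ 86.807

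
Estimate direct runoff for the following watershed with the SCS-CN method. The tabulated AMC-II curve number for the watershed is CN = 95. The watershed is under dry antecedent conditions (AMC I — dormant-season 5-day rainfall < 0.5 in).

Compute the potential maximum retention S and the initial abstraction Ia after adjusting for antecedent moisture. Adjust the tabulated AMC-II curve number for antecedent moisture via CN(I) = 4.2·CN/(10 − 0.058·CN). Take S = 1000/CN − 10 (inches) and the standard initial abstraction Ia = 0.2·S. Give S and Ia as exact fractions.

CN(I) from CN(II)=95: (4.2·95)/(10 − 0.058·95) = 39900/449 ≈ 88.864
S = 1000/(39900/449) − 10 = 500/399 in ≈ 1.253 in
Ia = 0.2·(500/399) = 100/399 in ≈ 0.251 in

S = 500/399 in ≈ 1.253 in; Ia = 100/399 in ≈ 0.251 in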